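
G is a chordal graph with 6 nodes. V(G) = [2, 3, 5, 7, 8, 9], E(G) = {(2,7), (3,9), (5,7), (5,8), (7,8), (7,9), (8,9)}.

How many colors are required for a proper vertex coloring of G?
χ(G) = 3

Clique number ω(G) = 3 (lower bound: χ ≥ ω).
The clique on [7, 8, 9] has size 3, forcing χ ≥ 3, and the coloring below uses 3 colors, so χ(G) = 3.
A valid 3-coloring: color 1: [3, 7]; color 2: [2, 5, 9]; color 3: [8].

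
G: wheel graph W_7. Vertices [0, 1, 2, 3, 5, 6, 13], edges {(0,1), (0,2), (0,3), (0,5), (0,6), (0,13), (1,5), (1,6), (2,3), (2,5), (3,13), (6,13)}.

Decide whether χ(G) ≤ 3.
Yes, G is 3-colorable

A valid 3-coloring: color 1: [0]; color 2: [3, 5, 6]; color 3: [1, 2, 13].
(χ(G) = 3 ≤ 3.)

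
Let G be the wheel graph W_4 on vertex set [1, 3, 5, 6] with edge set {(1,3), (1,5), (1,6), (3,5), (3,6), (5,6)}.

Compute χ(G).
χ(G) = 4

Clique number ω(G) = 4 (lower bound: χ ≥ ω).
The clique on [1, 3, 5, 6] has size 4, forcing χ ≥ 4, and the coloring below uses 4 colors, so χ(G) = 4.
A valid 4-coloring: color 1: [3]; color 2: [6]; color 3: [5]; color 4: [1].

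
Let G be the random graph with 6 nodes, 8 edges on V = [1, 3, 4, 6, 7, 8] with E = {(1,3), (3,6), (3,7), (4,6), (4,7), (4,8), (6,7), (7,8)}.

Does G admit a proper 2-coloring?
The clique on vertices [3, 6, 7] has size 3 > 2, so it alone needs 3 colors.

No, G is not 2-colorable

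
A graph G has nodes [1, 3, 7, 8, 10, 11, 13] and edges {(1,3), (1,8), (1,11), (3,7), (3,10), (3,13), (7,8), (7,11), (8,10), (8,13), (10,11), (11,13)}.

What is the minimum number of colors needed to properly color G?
Clique number ω(G) = 2 (lower bound: χ ≥ ω).
The graph is bipartite (no odd cycle), so 2 colors suffice: χ(G) = 2.
A valid 2-coloring: color 1: [3, 8, 11]; color 2: [1, 7, 10, 13].

χ(G) = 2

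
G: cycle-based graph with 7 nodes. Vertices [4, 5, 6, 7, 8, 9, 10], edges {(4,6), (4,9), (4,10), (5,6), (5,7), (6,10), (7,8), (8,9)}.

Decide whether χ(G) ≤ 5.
Yes, G is 5-colorable

A valid 5-coloring: color 1: [4, 5, 8]; color 2: [6, 7, 9]; color 3: [10].
(χ(G) = 3 ≤ 5.)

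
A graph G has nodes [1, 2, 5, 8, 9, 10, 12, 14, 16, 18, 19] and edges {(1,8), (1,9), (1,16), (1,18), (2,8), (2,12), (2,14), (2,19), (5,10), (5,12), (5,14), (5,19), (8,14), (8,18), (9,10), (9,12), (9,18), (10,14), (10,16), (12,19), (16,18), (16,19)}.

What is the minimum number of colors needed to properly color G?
Clique number ω(G) = 3 (lower bound: χ ≥ ω).
Suppose a proper 3-coloring c exists. The clique [1, 8, 18] takes 3 distinct colors; by symmetry let c(1) = 1, c(8) = 2, c(18) = 3.
- Vertex 9: neighbors [1, 18] already have colors [1, 3] ⇒ c(9) = 2.
- Vertex 16: neighbors [1, 18] already have colors [1, 3] ⇒ c(16) = 2.
- Vertex 2: neighbors [8] already have colors [2]; try each remaining color.
- Case c(2) = 1:
  - Vertex 12: neighbors [2, 9] already have colors [1, 2] ⇒ c(12) = 3.
  - Vertex 19: neighbors [2, 16, 12] already have colors [1, 2, 3] — all 3 colors blocked. Contradiction.
- Case c(2) = 3:
  - Vertex 12: neighbors [9, 2] already have colors [2, 3] ⇒ c(12) = 1.
  - Vertex 19: neighbors [12, 16, 2] already have colors [1, 2, 3] — all 3 colors blocked. Contradiction.
Every case ends in a contradiction, so G has no proper 3-coloring (χ ≥ 4).
The coloring below uses 4 colors, so χ(G) = 4.
A valid 4-coloring: color 1: [1, 14, 19]; color 2: [5, 8, 9, 16]; color 3: [10, 12, 18]; color 4: [2].

χ(G) = 4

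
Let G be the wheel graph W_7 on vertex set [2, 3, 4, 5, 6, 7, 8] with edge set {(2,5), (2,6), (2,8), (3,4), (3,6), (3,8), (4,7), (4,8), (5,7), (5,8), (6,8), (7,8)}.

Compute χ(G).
χ(G) = 3

Clique number ω(G) = 3 (lower bound: χ ≥ ω).
The clique on [2, 5, 8] has size 3, forcing χ ≥ 3, and the coloring below uses 3 colors, so χ(G) = 3.
A valid 3-coloring: color 1: [8]; color 2: [2, 3, 7]; color 3: [4, 5, 6].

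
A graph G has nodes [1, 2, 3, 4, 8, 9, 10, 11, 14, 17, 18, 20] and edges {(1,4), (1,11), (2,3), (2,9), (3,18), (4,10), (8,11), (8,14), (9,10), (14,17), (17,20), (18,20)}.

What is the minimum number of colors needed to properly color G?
Clique number ω(G) = 2 (lower bound: χ ≥ ω).
The graph is bipartite (no odd cycle), so 2 colors suffice: χ(G) = 2.
A valid 2-coloring: color 1: [3, 4, 9, 11, 14, 20]; color 2: [1, 2, 8, 10, 17, 18].

χ(G) = 2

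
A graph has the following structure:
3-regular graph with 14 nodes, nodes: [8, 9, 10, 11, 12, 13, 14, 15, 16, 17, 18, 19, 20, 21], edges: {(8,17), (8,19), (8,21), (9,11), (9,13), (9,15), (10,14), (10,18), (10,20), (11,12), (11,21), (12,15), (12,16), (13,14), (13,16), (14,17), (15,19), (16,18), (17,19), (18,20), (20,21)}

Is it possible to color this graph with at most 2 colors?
No, G is not 2-colorable

The clique on vertices [8, 17, 19] has size 3 > 2, so it alone needs 3 colors.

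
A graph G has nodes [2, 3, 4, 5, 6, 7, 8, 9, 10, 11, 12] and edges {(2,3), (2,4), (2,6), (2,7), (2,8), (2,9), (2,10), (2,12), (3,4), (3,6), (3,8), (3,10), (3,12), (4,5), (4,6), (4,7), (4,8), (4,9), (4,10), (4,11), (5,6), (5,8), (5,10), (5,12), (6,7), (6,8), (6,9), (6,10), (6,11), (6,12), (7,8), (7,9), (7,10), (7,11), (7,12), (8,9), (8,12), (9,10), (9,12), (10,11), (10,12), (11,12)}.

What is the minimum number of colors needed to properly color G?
χ(G) = 6

Clique number ω(G) = 6 (lower bound: χ ≥ ω).
The clique on [2, 4, 6, 7, 8, 9] has size 6, forcing χ ≥ 6, and the coloring below uses 6 colors, so χ(G) = 6.
A valid 6-coloring: color 1: [6]; color 2: [8, 10]; color 3: [4, 12]; color 4: [2, 5, 11]; color 5: [3, 7]; color 6: [9].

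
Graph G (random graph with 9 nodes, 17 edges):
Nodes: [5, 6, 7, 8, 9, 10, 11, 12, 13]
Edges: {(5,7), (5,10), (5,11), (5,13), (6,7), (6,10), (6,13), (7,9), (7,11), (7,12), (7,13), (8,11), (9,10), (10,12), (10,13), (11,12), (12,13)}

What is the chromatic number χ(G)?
χ(G) = 3

Clique number ω(G) = 3 (lower bound: χ ≥ ω).
The clique on [10, 12, 13] has size 3, forcing χ ≥ 3, and the coloring below uses 3 colors, so χ(G) = 3.
A valid 3-coloring: color 1: [7, 8, 10]; color 2: [9, 11, 13]; color 3: [5, 6, 12].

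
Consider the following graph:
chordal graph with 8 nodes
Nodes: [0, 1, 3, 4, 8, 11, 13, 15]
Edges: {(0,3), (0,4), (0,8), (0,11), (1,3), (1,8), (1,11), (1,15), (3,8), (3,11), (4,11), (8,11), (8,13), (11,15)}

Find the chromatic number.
Clique number ω(G) = 4 (lower bound: χ ≥ ω).
The clique on [0, 3, 8, 11] has size 4, forcing χ ≥ 4, and the coloring below uses 4 colors, so χ(G) = 4.
A valid 4-coloring: color 1: [11, 13]; color 2: [4, 8, 15]; color 3: [3]; color 4: [0, 1].

χ(G) = 4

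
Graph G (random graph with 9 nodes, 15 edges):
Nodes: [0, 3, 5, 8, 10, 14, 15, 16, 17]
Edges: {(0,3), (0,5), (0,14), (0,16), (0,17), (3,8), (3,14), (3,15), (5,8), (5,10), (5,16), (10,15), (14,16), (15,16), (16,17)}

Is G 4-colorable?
A valid 4-coloring: color 1: [0, 8, 15]; color 2: [3, 10, 16]; color 3: [5, 14, 17].
(χ(G) = 3 ≤ 4.)

Yes, G is 4-colorable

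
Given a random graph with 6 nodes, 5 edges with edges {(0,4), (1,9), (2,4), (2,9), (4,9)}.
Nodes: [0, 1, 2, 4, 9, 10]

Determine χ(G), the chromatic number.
Clique number ω(G) = 3 (lower bound: χ ≥ ω).
The clique on [2, 4, 9] has size 3, forcing χ ≥ 3, and the coloring below uses 3 colors, so χ(G) = 3.
A valid 3-coloring: color 1: [0, 9, 10]; color 2: [1, 4]; color 3: [2].

χ(G) = 3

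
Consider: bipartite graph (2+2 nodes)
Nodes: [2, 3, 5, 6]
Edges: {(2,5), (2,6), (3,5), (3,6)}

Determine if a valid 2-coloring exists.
A valid 2-coloring: color 1: [5, 6]; color 2: [2, 3].
(χ(G) = 2 ≤ 2.)

Yes, G is 2-colorable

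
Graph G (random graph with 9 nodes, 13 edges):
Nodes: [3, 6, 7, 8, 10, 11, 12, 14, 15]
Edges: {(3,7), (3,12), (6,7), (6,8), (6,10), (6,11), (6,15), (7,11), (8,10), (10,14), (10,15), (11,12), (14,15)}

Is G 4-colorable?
Yes, G is 4-colorable

A valid 4-coloring: color 1: [6, 12, 14]; color 2: [3, 10, 11]; color 3: [7, 8, 15].
(χ(G) = 3 ≤ 4.)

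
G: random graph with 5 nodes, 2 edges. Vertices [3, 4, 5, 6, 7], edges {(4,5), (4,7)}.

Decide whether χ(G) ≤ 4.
A valid 4-coloring: color 1: [3, 4, 6]; color 2: [5, 7].
(χ(G) = 2 ≤ 4.)

Yes, G is 4-colorable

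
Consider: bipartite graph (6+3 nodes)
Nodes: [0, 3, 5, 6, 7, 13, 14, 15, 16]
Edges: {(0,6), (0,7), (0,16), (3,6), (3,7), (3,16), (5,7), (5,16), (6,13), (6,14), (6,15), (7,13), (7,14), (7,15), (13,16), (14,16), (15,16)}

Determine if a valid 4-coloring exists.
A valid 4-coloring: color 1: [6, 7, 16]; color 2: [0, 3, 5, 13, 14, 15].
(χ(G) = 2 ≤ 4.)

Yes, G is 4-colorable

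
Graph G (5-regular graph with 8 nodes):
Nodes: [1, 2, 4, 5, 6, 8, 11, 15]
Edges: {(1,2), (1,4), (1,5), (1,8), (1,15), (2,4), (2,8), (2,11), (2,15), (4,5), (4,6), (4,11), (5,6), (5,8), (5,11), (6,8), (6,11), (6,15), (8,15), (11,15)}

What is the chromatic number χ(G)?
χ(G) = 4

Clique number ω(G) = 4 (lower bound: χ ≥ ω).
The clique on [1, 2, 8, 15] has size 4, forcing χ ≥ 4, and the coloring below uses 4 colors, so χ(G) = 4.
A valid 4-coloring: color 1: [2, 6]; color 2: [5, 15]; color 3: [4, 8]; color 4: [1, 11].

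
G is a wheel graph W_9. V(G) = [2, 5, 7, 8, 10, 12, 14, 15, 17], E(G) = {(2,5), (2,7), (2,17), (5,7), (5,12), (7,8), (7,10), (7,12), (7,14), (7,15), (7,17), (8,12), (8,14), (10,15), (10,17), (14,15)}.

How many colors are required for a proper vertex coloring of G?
Clique number ω(G) = 3 (lower bound: χ ≥ ω).
The clique on [2, 7, 17] has size 3, forcing χ ≥ 3, and the coloring below uses 3 colors, so χ(G) = 3.
A valid 3-coloring: color 1: [7]; color 2: [2, 10, 12, 14]; color 3: [5, 8, 15, 17].

χ(G) = 3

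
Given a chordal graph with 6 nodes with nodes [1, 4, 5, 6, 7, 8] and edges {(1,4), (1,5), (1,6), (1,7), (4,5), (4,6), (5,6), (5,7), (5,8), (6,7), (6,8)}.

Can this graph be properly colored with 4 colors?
A valid 4-coloring: color 1: [6]; color 2: [5]; color 3: [1, 8]; color 4: [4, 7].
(χ(G) = 4 ≤ 4.)

Yes, G is 4-colorable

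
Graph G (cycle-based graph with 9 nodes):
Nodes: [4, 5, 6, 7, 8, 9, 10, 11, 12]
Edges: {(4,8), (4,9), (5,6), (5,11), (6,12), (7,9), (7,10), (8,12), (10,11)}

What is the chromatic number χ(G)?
Clique number ω(G) = 2 (lower bound: χ ≥ ω).
Odd cycle [7, 10, 11, 5, 6, 12, 8, 4, 9] needs 3 colors (χ ≥ 3).
The coloring below uses 3 colors, so χ(G) = 3.
A valid 3-coloring: color 1: [4, 6, 7, 11]; color 2: [5, 9, 10, 12]; color 3: [8].

χ(G) = 3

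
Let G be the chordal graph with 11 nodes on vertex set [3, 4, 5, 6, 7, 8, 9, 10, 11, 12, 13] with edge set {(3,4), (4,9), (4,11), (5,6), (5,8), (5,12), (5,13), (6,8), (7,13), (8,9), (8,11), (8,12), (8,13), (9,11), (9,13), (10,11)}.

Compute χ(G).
χ(G) = 3

Clique number ω(G) = 3 (lower bound: χ ≥ ω).
The clique on [4, 9, 11] has size 3, forcing χ ≥ 3, and the coloring below uses 3 colors, so χ(G) = 3.
A valid 3-coloring: color 1: [4, 7, 8, 10]; color 2: [3, 6, 11, 12, 13]; color 3: [5, 9].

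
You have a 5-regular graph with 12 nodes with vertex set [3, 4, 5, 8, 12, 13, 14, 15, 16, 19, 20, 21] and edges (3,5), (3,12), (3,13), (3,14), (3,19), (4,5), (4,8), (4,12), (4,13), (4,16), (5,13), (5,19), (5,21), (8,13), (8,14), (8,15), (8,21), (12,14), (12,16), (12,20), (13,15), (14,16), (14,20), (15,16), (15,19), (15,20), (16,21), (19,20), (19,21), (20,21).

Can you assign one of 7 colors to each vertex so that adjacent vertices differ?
A valid 7-coloring: color 1: [3, 4, 15, 21]; color 2: [13, 14, 19]; color 3: [5, 8, 16, 20]; color 4: [12].
(χ(G) = 4 ≤ 7.)

Yes, G is 7-colorable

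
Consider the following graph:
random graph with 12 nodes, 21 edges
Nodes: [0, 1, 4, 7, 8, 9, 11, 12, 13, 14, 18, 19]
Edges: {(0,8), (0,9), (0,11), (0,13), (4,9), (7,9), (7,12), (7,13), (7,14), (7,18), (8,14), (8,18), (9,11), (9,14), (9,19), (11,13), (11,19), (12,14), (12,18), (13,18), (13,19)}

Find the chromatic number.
Clique number ω(G) = 3 (lower bound: χ ≥ ω).
The clique on [0, 9, 11] has size 3, forcing χ ≥ 3, and the coloring below uses 3 colors, so χ(G) = 3.
A valid 3-coloring: color 1: [1, 8, 9, 12, 13]; color 2: [0, 4, 7, 19]; color 3: [11, 14, 18].

χ(G) = 3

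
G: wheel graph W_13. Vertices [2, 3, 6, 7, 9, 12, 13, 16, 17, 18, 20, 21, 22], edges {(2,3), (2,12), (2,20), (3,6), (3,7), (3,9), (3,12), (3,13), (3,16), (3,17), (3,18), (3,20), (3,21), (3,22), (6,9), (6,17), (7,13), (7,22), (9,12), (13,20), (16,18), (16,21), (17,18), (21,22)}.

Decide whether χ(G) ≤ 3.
A valid 3-coloring: color 1: [3]; color 2: [2, 9, 13, 16, 17, 22]; color 3: [6, 7, 12, 18, 20, 21].
(χ(G) = 3 ≤ 3.)

Yes, G is 3-colorable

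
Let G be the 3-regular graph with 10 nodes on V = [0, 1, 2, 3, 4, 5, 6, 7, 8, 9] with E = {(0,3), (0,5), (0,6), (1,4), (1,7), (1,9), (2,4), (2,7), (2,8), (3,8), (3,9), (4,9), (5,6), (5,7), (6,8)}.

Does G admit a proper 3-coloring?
A valid 3-coloring: color 1: [1, 2, 3, 6]; color 2: [4, 5, 8]; color 3: [0, 7, 9].
(χ(G) = 3 ≤ 3.)

Yes, G is 3-colorable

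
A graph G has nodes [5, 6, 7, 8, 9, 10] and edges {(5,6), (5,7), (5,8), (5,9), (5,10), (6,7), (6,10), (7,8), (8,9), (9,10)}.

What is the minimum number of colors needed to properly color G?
χ(G) = 4

Clique number ω(G) = 3 (lower bound: χ ≥ ω).
Odd cycle [10, 6, 7, 8, 9] needs 3 colors (χ ≥ 3).
Vertex 5 is adjacent to every vertex of [6, 7, 8, 9, 10], which already need 3 colors among themselves, so 5 needs a new color (χ ≥ 4).
The coloring below uses 4 colors, so χ(G) = 4.
A valid 4-coloring: color 1: [5]; color 2: [8, 10]; color 3: [6, 9]; color 4: [7].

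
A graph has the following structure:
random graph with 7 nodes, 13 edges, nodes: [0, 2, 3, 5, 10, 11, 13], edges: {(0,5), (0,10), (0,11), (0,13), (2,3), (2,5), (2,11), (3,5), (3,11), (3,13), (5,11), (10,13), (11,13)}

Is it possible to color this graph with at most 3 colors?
The clique on vertices [2, 3, 5, 11] has size 4 > 3, so it alone needs 4 colors.

No, G is not 3-colorable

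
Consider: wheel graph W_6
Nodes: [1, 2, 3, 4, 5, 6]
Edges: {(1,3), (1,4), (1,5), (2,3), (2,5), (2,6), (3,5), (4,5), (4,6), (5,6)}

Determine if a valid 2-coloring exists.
No, G is not 2-colorable

The clique on vertices [1, 3, 5] has size 3 > 2, so it alone needs 3 colors.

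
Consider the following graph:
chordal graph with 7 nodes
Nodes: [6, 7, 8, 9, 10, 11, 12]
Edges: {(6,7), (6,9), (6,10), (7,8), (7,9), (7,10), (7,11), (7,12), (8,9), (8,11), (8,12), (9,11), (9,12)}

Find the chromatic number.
Clique number ω(G) = 4 (lower bound: χ ≥ ω).
The clique on [7, 8, 9, 11] has size 4, forcing χ ≥ 4, and the coloring below uses 4 colors, so χ(G) = 4.
A valid 4-coloring: color 1: [7]; color 2: [9, 10]; color 3: [6, 8]; color 4: [11, 12].

χ(G) = 4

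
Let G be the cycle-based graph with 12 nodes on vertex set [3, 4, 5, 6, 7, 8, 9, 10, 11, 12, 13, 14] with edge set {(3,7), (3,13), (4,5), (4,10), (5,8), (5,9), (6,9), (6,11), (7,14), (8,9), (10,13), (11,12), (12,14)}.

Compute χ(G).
χ(G) = 3

Clique number ω(G) = 3 (lower bound: χ ≥ ω).
The clique on [5, 8, 9] has size 3, forcing χ ≥ 3, and the coloring below uses 3 colors, so χ(G) = 3.
A valid 3-coloring: color 1: [4, 9, 11, 13, 14]; color 2: [3, 5, 6, 10, 12]; color 3: [7, 8].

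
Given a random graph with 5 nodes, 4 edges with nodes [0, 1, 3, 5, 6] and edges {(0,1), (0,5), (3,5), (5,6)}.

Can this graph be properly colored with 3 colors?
Yes, G is 3-colorable

A valid 3-coloring: color 1: [1, 5]; color 2: [0, 3, 6].
(χ(G) = 2 ≤ 3.)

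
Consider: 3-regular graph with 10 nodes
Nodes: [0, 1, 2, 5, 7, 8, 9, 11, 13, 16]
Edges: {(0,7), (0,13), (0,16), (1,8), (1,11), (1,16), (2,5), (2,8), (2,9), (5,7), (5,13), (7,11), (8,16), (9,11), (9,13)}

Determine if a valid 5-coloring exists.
Yes, G is 5-colorable

A valid 5-coloring: color 1: [2, 7, 13, 16]; color 2: [0, 1, 5, 9]; color 3: [8, 11].
(χ(G) = 3 ≤ 5.)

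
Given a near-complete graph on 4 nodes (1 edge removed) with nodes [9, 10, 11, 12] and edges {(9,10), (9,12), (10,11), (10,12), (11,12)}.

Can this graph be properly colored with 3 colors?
A valid 3-coloring: color 1: [10]; color 2: [12]; color 3: [9, 11].
(χ(G) = 3 ≤ 3.)

Yes, G is 3-colorable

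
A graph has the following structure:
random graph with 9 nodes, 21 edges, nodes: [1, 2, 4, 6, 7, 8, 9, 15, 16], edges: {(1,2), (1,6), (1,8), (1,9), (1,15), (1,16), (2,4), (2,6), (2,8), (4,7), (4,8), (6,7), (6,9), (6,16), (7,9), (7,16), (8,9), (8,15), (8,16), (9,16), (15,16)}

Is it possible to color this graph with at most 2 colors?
No, G is not 2-colorable

The clique on vertices [1, 8, 9, 16] has size 4 > 2, so it alone needs 4 colors.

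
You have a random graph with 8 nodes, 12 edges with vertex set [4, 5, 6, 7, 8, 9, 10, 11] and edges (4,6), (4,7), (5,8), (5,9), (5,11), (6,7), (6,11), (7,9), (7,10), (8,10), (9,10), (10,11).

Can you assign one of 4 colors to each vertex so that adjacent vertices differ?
A valid 4-coloring: color 1: [7, 8, 11]; color 2: [5, 6, 10]; color 3: [4, 9].
(χ(G) = 3 ≤ 4.)

Yes, G is 4-colorable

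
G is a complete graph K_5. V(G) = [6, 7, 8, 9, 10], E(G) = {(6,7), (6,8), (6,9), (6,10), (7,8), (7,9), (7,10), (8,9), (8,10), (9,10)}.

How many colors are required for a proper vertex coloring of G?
Clique number ω(G) = 5 (lower bound: χ ≥ ω).
The clique on [6, 7, 8, 9, 10] has size 5, forcing χ ≥ 5, and the coloring below uses 5 colors, so χ(G) = 5.
A valid 5-coloring: color 1: [8]; color 2: [7]; color 3: [10]; color 4: [9]; color 5: [6].

χ(G) = 5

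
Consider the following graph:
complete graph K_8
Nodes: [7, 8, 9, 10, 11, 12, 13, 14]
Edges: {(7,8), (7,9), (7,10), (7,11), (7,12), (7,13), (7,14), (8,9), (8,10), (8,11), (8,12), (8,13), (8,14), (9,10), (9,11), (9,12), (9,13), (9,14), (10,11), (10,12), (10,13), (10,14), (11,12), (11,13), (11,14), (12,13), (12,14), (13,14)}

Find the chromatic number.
χ(G) = 8

Clique number ω(G) = 8 (lower bound: χ ≥ ω).
The clique on [7, 8, 9, 10, 11, 12, 13, 14] has size 8, forcing χ ≥ 8, and the coloring below uses 8 colors, so χ(G) = 8.
A valid 8-coloring: color 1: [9]; color 2: [10]; color 3: [11]; color 4: [7]; color 5: [12]; color 6: [14]; color 7: [8]; color 8: [13].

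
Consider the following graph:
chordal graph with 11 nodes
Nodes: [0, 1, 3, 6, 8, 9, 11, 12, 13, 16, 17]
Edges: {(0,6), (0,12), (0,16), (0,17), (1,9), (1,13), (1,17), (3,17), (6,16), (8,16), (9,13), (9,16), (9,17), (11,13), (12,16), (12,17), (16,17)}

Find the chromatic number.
χ(G) = 4

Clique number ω(G) = 4 (lower bound: χ ≥ ω).
The clique on [0, 12, 16, 17] has size 4, forcing χ ≥ 4, and the coloring below uses 4 colors, so χ(G) = 4.
A valid 4-coloring: color 1: [6, 8, 13, 17]; color 2: [1, 3, 11, 16]; color 3: [0, 9]; color 4: [12].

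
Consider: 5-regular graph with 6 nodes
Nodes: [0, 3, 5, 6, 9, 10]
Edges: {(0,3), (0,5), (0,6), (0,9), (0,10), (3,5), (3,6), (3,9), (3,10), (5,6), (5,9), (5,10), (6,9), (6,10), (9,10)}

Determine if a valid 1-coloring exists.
No, G is not 1-colorable

The clique on vertices [0, 3, 5, 6, 9, 10] has size 6 > 1, so it alone needs 6 colors.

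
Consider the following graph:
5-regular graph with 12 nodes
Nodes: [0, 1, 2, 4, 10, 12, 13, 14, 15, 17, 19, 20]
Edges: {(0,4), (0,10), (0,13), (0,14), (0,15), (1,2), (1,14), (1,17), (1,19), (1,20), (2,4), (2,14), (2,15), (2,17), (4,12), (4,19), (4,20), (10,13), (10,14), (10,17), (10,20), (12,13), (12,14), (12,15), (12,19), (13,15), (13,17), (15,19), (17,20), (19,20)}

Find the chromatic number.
χ(G) = 4

Clique number ω(G) = 3 (lower bound: χ ≥ ω).
Suppose a proper 3-coloring c exists. The clique [0, 10, 13] takes 3 distinct colors; by symmetry let c(0) = 1, c(10) = 2, c(13) = 3.
- Vertex 14: neighbors [0, 10] already have colors [1, 2] ⇒ c(14) = 3.
- Vertex 15: neighbors [0, 13] already have colors [1, 3] ⇒ c(15) = 2.
- Vertex 2: neighbors [15, 14] already have colors [2, 3] ⇒ c(2) = 1.
- Vertex 17: neighbors [2, 10, 13] already have colors [1, 2, 3] — all 3 colors blocked. Contradiction.
The forced assignments end in a contradiction, so G has no proper 3-coloring (χ ≥ 4).
The coloring below uses 4 colors, so χ(G) = 4.
A valid 4-coloring: color 1: [1, 4, 10, 15]; color 2: [2, 13, 20]; color 3: [0, 12, 17]; color 4: [14, 19].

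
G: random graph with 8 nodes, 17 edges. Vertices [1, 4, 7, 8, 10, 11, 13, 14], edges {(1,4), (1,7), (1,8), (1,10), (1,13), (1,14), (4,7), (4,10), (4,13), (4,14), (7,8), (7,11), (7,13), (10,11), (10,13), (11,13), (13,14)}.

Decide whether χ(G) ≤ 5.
A valid 5-coloring: color 1: [8, 13]; color 2: [1, 11]; color 3: [7, 10, 14]; color 4: [4].
(χ(G) = 4 ≤ 5.)

Yes, G is 5-colorable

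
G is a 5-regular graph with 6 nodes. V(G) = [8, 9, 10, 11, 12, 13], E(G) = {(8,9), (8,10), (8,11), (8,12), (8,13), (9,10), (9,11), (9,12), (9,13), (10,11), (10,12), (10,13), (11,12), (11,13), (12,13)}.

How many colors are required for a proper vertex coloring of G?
Clique number ω(G) = 6 (lower bound: χ ≥ ω).
The clique on [8, 9, 10, 11, 12, 13] has size 6, forcing χ ≥ 6, and the coloring below uses 6 colors, so χ(G) = 6.
A valid 6-coloring: color 1: [11]; color 2: [8]; color 3: [13]; color 4: [9]; color 5: [12]; color 6: [10].

χ(G) = 6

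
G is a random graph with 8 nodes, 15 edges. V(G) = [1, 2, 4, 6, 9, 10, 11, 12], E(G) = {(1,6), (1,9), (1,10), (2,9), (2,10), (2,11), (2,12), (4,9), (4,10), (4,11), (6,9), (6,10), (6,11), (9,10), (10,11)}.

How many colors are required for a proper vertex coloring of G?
Clique number ω(G) = 4 (lower bound: χ ≥ ω).
The clique on [1, 6, 9, 10] has size 4, forcing χ ≥ 4, and the coloring below uses 4 colors, so χ(G) = 4.
A valid 4-coloring: color 1: [10, 12]; color 2: [9, 11]; color 3: [2, 4, 6]; color 4: [1].

χ(G) = 4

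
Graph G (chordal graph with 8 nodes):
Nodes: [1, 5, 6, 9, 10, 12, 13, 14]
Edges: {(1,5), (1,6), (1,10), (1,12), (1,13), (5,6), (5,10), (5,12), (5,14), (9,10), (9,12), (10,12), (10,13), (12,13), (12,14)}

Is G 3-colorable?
The clique on vertices [1, 10, 12, 13] has size 4 > 3, so it alone needs 4 colors.

No, G is not 3-colorable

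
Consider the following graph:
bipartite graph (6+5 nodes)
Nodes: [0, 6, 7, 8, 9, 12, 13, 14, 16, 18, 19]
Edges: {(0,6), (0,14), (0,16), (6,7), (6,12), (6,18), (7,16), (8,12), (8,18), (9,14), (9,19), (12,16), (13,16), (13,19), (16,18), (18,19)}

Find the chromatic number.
Clique number ω(G) = 2 (lower bound: χ ≥ ω).
The graph is bipartite (no odd cycle), so 2 colors suffice: χ(G) = 2.
A valid 2-coloring: color 1: [6, 8, 14, 16, 19]; color 2: [0, 7, 9, 12, 13, 18].

χ(G) = 2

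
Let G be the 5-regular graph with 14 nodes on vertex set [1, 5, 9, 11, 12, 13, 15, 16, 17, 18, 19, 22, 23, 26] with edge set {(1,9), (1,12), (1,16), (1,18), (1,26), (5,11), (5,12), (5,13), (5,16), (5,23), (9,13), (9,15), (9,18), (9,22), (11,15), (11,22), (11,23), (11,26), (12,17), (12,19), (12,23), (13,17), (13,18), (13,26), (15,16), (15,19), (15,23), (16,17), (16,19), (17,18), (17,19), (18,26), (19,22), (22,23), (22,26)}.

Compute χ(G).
Clique number ω(G) = 3 (lower bound: χ ≥ ω).
Suppose a proper 3-coloring c exists. The clique [1, 9, 18] takes 3 distinct colors; by symmetry let c(1) = 1, c(9) = 2, c(18) = 3.
- Vertex 13: neighbors [9, 18] already have colors [2, 3] ⇒ c(13) = 1.
- Vertex 17: neighbors [13, 18] already have colors [1, 3] ⇒ c(17) = 2.
- Vertex 12: neighbors [1, 17] already have colors [1, 2] ⇒ c(12) = 3.
- Vertex 5: neighbors [13, 12] already have colors [1, 3] ⇒ c(5) = 2.
- Vertex 19: neighbors [17, 12] already have colors [2, 3] ⇒ c(19) = 1.
- Vertex 15: neighbors [19, 9] already have colors [1, 2] ⇒ c(15) = 3.
- Vertex 16: neighbors [1, 5, 15] already have colors [1, 2, 3] — all 3 colors blocked. Contradiction.
The forced assignments end in a contradiction, so G has no proper 3-coloring (χ ≥ 4).
The coloring below uses 4 colors, so χ(G) = 4.
A valid 4-coloring: color 1: [1, 5, 15, 17, 22]; color 2: [11, 12, 16, 18]; color 3: [9, 19, 23, 26]; color 4: [13].

χ(G) = 4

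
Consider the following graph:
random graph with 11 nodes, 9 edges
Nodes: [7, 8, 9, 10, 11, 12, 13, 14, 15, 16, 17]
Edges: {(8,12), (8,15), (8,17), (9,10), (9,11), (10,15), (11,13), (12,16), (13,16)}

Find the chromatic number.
Clique number ω(G) = 2 (lower bound: χ ≥ ω).
The graph is bipartite (no odd cycle), so 2 colors suffice: χ(G) = 2.
A valid 2-coloring: color 1: [7, 8, 10, 11, 14, 16]; color 2: [9, 12, 13, 15, 17].

χ(G) = 2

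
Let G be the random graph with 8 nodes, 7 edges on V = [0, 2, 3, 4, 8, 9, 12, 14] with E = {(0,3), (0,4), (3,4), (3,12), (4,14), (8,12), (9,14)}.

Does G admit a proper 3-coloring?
Yes, G is 3-colorable

A valid 3-coloring: color 1: [2, 4, 9, 12]; color 2: [3, 8, 14]; color 3: [0].
(χ(G) = 3 ≤ 3.)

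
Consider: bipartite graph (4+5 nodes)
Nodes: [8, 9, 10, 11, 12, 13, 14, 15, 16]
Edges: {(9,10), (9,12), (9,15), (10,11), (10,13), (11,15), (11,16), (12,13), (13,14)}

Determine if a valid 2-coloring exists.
A valid 2-coloring: color 1: [8, 9, 11, 13]; color 2: [10, 12, 14, 15, 16].
(χ(G) = 2 ≤ 2.)

Yes, G is 2-colorable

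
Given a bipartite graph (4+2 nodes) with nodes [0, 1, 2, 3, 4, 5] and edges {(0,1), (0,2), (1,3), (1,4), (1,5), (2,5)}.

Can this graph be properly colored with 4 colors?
Yes, G is 4-colorable

A valid 4-coloring: color 1: [1, 2]; color 2: [0, 3, 4, 5].
(χ(G) = 2 ≤ 4.)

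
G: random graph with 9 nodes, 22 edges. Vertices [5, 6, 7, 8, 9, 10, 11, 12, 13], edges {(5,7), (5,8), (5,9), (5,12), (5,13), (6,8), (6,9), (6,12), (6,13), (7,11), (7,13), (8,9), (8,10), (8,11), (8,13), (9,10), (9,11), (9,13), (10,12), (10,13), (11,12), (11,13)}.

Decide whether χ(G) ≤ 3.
The clique on vertices [8, 9, 10, 13] has size 4 > 3, so it alone needs 4 colors.

No, G is not 3-colorable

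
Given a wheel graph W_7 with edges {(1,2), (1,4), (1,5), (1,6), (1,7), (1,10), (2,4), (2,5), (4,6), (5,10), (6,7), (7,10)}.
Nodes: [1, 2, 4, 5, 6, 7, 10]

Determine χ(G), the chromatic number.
χ(G) = 3

Clique number ω(G) = 3 (lower bound: χ ≥ ω).
The clique on [1, 2, 4] has size 3, forcing χ ≥ 3, and the coloring below uses 3 colors, so χ(G) = 3.
A valid 3-coloring: color 1: [1]; color 2: [4, 5, 7]; color 3: [2, 6, 10].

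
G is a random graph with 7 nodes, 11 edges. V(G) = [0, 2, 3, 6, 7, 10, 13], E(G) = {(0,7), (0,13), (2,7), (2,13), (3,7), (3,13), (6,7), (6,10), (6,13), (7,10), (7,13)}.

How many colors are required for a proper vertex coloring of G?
Clique number ω(G) = 3 (lower bound: χ ≥ ω).
The clique on [6, 7, 10] has size 3, forcing χ ≥ 3, and the coloring below uses 3 colors, so χ(G) = 3.
A valid 3-coloring: color 1: [7]; color 2: [10, 13]; color 3: [0, 2, 3, 6].

χ(G) = 3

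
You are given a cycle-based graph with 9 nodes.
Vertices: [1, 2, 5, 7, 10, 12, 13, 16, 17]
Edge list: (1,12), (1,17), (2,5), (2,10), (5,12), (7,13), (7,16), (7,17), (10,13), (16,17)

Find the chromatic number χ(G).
Clique number ω(G) = 3 (lower bound: χ ≥ ω).
The clique on [7, 16, 17] has size 3, forcing χ ≥ 3, and the coloring below uses 3 colors, so χ(G) = 3.
A valid 3-coloring: color 1: [2, 12, 13, 17]; color 2: [1, 5, 7, 10]; color 3: [16].

χ(G) = 3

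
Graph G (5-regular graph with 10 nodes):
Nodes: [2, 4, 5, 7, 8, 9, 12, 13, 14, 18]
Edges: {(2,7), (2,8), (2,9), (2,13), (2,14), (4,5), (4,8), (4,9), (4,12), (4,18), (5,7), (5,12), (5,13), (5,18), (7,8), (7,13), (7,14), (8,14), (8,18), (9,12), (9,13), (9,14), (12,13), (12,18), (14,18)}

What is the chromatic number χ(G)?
Clique number ω(G) = 4 (lower bound: χ ≥ ω).
The clique on [2, 7, 8, 14] has size 4, forcing χ ≥ 4, and the coloring below uses 4 colors, so χ(G) = 4.
A valid 4-coloring: color 1: [5, 8, 9]; color 2: [2, 18]; color 3: [4, 13, 14]; color 4: [7, 12].

χ(G) = 4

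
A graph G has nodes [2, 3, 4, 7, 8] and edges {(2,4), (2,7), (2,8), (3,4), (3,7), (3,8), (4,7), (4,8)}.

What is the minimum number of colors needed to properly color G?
Clique number ω(G) = 3 (lower bound: χ ≥ ω).
The clique on [2, 4, 8] has size 3, forcing χ ≥ 3, and the coloring below uses 3 colors, so χ(G) = 3.
A valid 3-coloring: color 1: [4]; color 2: [2, 3]; color 3: [7, 8].

χ(G) = 3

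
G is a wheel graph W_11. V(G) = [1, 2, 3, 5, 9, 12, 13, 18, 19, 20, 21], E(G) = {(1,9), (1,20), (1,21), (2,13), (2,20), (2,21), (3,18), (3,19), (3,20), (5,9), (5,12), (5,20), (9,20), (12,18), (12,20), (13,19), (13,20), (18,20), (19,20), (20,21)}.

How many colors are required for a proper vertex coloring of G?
Clique number ω(G) = 3 (lower bound: χ ≥ ω).
The clique on [1, 9, 20] has size 3, forcing χ ≥ 3, and the coloring below uses 3 colors, so χ(G) = 3.
A valid 3-coloring: color 1: [20]; color 2: [3, 9, 12, 13, 21]; color 3: [1, 2, 5, 18, 19].

χ(G) = 3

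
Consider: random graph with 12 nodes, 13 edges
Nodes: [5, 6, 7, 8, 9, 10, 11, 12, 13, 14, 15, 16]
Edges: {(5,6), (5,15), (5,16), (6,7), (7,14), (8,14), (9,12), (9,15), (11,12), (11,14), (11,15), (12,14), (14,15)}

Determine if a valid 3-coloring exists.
A valid 3-coloring: color 1: [5, 9, 10, 13, 14]; color 2: [6, 8, 12, 15, 16]; color 3: [7, 11].
(χ(G) = 3 ≤ 3.)

Yes, G is 3-colorable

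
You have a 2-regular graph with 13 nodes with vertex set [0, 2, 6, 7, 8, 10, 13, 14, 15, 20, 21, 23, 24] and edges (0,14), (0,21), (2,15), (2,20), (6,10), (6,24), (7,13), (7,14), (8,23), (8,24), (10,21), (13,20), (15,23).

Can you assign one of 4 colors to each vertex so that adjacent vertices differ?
A valid 4-coloring: color 1: [2, 6, 13, 14, 21, 23]; color 2: [0, 7, 10, 15, 20, 24]; color 3: [8].
(χ(G) = 3 ≤ 4.)

Yes, G is 4-colorable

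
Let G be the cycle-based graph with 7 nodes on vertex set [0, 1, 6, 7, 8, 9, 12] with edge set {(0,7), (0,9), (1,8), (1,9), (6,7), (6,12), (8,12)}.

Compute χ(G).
Clique number ω(G) = 2 (lower bound: χ ≥ ω).
Odd cycle [6, 7, 0, 9, 1, 8, 12] needs 3 colors (χ ≥ 3).
The coloring below uses 3 colors, so χ(G) = 3.
A valid 3-coloring: color 1: [0, 6, 8]; color 2: [7, 9, 12]; color 3: [1].

χ(G) = 3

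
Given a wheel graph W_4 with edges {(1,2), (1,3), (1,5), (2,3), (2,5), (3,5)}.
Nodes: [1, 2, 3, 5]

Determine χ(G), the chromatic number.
χ(G) = 4

Clique number ω(G) = 4 (lower bound: χ ≥ ω).
The clique on [1, 2, 3, 5] has size 4, forcing χ ≥ 4, and the coloring below uses 4 colors, so χ(G) = 4.
A valid 4-coloring: color 1: [3]; color 2: [5]; color 3: [2]; color 4: [1].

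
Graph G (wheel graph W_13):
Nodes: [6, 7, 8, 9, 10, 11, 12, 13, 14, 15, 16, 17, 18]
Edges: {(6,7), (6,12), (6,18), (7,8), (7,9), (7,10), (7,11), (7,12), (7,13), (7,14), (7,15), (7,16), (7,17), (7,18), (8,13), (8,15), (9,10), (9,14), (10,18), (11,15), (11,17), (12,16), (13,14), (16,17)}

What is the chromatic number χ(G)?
χ(G) = 3

Clique number ω(G) = 3 (lower bound: χ ≥ ω).
The clique on [6, 7, 18] has size 3, forcing χ ≥ 3, and the coloring below uses 3 colors, so χ(G) = 3.
A valid 3-coloring: color 1: [7]; color 2: [9, 12, 13, 15, 17, 18]; color 3: [6, 8, 10, 11, 14, 16].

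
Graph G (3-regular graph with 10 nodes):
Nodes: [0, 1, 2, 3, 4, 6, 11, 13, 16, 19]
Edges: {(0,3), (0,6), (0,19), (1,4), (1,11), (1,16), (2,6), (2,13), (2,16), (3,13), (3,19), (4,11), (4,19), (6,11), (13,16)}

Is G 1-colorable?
The clique on vertices [0, 3, 19] has size 3 > 1, so it alone needs 3 colors.

No, G is not 1-colorable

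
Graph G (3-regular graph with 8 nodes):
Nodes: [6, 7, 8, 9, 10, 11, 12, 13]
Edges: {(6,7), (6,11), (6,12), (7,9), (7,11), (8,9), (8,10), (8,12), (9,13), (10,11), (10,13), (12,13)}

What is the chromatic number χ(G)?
χ(G) = 3

Clique number ω(G) = 3 (lower bound: χ ≥ ω).
The clique on [6, 7, 11] has size 3, forcing χ ≥ 3, and the coloring below uses 3 colors, so χ(G) = 3.
A valid 3-coloring: color 1: [6, 9, 10]; color 2: [7, 8, 13]; color 3: [11, 12].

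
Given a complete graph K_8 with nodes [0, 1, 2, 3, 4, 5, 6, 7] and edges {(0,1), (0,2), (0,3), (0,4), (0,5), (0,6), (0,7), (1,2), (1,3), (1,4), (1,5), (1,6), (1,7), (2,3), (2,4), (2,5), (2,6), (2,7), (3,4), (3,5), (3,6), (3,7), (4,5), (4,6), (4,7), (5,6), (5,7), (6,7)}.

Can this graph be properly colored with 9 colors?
Yes, G is 9-colorable

A valid 9-coloring: color 1: [2]; color 2: [1]; color 3: [4]; color 4: [6]; color 5: [5]; color 6: [7]; color 7: [0]; color 8: [3].
(χ(G) = 8 ≤ 9.)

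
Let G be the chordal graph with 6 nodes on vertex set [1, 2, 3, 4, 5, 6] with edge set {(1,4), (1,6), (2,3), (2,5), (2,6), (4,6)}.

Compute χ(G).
Clique number ω(G) = 3 (lower bound: χ ≥ ω).
The clique on [1, 4, 6] has size 3, forcing χ ≥ 3, and the coloring below uses 3 colors, so χ(G) = 3.
A valid 3-coloring: color 1: [3, 5, 6]; color 2: [1, 2]; color 3: [4].

χ(G) = 3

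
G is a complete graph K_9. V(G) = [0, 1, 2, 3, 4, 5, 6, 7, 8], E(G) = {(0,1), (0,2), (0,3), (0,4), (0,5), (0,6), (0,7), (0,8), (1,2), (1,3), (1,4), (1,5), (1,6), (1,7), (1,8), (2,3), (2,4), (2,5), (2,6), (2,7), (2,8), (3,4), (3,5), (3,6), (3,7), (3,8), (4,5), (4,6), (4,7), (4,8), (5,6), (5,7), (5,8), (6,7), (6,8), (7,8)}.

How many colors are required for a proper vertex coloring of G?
χ(G) = 9

Clique number ω(G) = 9 (lower bound: χ ≥ ω).
The clique on [0, 1, 2, 3, 4, 5, 6, 7, 8] has size 9, forcing χ ≥ 9, and the coloring below uses 9 colors, so χ(G) = 9.
A valid 9-coloring: color 1: [7]; color 2: [5]; color 3: [8]; color 4: [0]; color 5: [4]; color 6: [3]; color 7: [6]; color 8: [1]; color 9: [2].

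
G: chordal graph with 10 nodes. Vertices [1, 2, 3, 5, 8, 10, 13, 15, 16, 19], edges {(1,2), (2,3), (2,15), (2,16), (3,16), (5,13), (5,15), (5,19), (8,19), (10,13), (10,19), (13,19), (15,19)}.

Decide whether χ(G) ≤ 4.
A valid 4-coloring: color 1: [2, 19]; color 2: [1, 3, 8, 13, 15]; color 3: [5, 10, 16].
(χ(G) = 3 ≤ 4.)

Yes, G is 4-colorable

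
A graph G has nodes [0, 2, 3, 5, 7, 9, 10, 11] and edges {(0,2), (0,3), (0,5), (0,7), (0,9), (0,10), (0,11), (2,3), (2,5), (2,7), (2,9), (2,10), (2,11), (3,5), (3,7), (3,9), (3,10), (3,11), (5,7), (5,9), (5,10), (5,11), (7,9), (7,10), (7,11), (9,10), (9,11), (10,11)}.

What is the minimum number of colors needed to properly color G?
Clique number ω(G) = 8 (lower bound: χ ≥ ω).
The clique on [0, 2, 3, 5, 7, 9, 10, 11] has size 8, forcing χ ≥ 8, and the coloring below uses 8 colors, so χ(G) = 8.
A valid 8-coloring: color 1: [11]; color 2: [0]; color 3: [9]; color 4: [3]; color 5: [5]; color 6: [2]; color 7: [7]; color 8: [10].

χ(G) = 8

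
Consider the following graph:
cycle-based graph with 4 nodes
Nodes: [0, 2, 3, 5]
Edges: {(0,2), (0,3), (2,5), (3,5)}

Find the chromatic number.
χ(G) = 2

Clique number ω(G) = 2 (lower bound: χ ≥ ω).
The graph is bipartite (no odd cycle), so 2 colors suffice: χ(G) = 2.
A valid 2-coloring: color 1: [0, 5]; color 2: [2, 3].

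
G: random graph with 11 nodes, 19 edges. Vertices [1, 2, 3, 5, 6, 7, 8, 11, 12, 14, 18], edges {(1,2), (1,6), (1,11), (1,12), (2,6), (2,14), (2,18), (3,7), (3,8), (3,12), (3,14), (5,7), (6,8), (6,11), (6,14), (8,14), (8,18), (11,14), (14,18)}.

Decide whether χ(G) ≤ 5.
A valid 5-coloring: color 1: [1, 7, 14]; color 2: [3, 5, 6, 18]; color 3: [2, 8, 11, 12].
(χ(G) = 3 ≤ 5.)

Yes, G is 5-colorable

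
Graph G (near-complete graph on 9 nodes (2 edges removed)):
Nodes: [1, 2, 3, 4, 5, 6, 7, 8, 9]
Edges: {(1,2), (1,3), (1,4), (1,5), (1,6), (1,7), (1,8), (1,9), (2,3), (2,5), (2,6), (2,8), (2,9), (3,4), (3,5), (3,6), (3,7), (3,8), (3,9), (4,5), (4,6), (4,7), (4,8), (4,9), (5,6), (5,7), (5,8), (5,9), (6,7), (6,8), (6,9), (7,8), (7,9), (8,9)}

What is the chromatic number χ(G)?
Clique number ω(G) = 8 (lower bound: χ ≥ ω).
The clique on [1, 3, 4, 5, 6, 7, 8, 9] has size 8, forcing χ ≥ 8, and the coloring below uses 8 colors, so χ(G) = 8.
A valid 8-coloring: color 1: [5]; color 2: [8]; color 3: [3]; color 4: [9]; color 5: [1]; color 6: [6]; color 7: [2, 7]; color 8: [4].

χ(G) = 8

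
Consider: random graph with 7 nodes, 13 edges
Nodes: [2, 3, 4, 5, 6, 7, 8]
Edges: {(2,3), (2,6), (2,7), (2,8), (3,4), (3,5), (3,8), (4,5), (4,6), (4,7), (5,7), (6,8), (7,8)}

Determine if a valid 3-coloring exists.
Yes, G is 3-colorable

A valid 3-coloring: color 1: [2, 4]; color 2: [5, 8]; color 3: [3, 6, 7].
(χ(G) = 3 ≤ 3.)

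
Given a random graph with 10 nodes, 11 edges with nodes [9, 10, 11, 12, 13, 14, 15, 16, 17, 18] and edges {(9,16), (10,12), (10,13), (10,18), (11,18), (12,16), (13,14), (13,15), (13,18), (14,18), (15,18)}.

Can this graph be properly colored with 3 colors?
A valid 3-coloring: color 1: [9, 12, 17, 18]; color 2: [11, 13, 16]; color 3: [10, 14, 15].
(χ(G) = 3 ≤ 3.)

Yes, G is 3-colorable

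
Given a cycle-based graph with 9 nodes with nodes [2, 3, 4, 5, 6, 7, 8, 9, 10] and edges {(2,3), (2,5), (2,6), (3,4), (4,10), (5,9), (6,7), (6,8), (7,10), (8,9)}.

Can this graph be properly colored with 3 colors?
A valid 3-coloring: color 1: [3, 5, 6, 10]; color 2: [2, 4, 7, 9]; color 3: [8].
(χ(G) = 3 ≤ 3.)

Yes, G is 3-colorable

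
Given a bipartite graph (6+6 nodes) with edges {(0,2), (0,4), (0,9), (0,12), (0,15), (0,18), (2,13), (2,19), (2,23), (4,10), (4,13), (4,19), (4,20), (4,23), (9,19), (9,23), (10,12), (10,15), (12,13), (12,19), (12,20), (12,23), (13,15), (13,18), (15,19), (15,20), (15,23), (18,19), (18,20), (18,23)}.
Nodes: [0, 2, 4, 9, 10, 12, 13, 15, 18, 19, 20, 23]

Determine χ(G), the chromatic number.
Clique number ω(G) = 2 (lower bound: χ ≥ ω).
The graph is bipartite (no odd cycle), so 2 colors suffice: χ(G) = 2.
A valid 2-coloring: color 1: [2, 4, 9, 12, 15, 18]; color 2: [0, 10, 13, 19, 20, 23].

χ(G) = 2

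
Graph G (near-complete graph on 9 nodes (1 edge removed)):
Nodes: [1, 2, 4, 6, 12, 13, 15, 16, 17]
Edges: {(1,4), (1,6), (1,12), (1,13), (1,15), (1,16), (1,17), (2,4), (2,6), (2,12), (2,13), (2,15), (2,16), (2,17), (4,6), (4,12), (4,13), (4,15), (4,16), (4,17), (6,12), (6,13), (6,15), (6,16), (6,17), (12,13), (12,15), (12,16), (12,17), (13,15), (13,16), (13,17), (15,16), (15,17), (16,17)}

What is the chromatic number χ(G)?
χ(G) = 8

Clique number ω(G) = 8 (lower bound: χ ≥ ω).
The clique on [1, 4, 6, 12, 13, 15, 16, 17] has size 8, forcing χ ≥ 8, and the coloring below uses 8 colors, so χ(G) = 8.
A valid 8-coloring: color 1: [4]; color 2: [17]; color 3: [6]; color 4: [15]; color 5: [16]; color 6: [12]; color 7: [13]; color 8: [1, 2].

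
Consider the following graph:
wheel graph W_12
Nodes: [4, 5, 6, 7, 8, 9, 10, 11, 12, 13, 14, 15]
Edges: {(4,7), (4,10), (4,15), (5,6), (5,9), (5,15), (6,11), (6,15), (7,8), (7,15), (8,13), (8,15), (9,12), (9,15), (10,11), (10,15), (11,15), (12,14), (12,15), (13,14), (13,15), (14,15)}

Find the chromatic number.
Clique number ω(G) = 3 (lower bound: χ ≥ ω).
Odd cycle [7, 8, 13, 14, 12, 9, 5, 6, 11, 10, 4] needs 3 colors (χ ≥ 3).
Vertex 15 is adjacent to every vertex of [4, 5, 6, 7, 8, 9, 10, 11, 12, 13, 14], which already need 3 colors among themselves, so 15 needs a new color (χ ≥ 4).
The coloring below uses 4 colors, so χ(G) = 4.
A valid 4-coloring: color 1: [15]; color 2: [5, 7, 10, 12, 13]; color 3: [4, 6, 8, 9, 14]; color 4: [11].

χ(G) = 4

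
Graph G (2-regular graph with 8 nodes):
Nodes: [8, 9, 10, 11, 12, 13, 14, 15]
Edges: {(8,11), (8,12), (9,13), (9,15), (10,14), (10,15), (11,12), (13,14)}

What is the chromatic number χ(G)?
χ(G) = 3

Clique number ω(G) = 3 (lower bound: χ ≥ ω).
The clique on [8, 11, 12] has size 3, forcing χ ≥ 3, and the coloring below uses 3 colors, so χ(G) = 3.
A valid 3-coloring: color 1: [12, 14, 15]; color 2: [9, 10, 11]; color 3: [8, 13].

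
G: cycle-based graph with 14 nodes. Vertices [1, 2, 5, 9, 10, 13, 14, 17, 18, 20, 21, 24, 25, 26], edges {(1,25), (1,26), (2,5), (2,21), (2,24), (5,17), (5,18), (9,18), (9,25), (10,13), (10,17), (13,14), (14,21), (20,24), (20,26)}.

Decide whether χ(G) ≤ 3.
Yes, G is 3-colorable

A valid 3-coloring: color 1: [5, 10, 14, 24, 25, 26]; color 2: [1, 2, 9, 13, 17, 20]; color 3: [18, 21].
(χ(G) = 3 ≤ 3.)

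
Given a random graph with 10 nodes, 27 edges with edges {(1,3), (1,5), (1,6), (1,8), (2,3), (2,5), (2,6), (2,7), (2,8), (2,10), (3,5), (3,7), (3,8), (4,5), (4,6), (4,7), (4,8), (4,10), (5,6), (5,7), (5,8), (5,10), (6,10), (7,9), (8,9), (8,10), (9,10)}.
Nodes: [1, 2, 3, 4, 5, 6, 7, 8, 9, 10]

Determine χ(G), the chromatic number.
χ(G) = 4

Clique number ω(G) = 4 (lower bound: χ ≥ ω).
The clique on [1, 3, 5, 8] has size 4, forcing χ ≥ 4, and the coloring below uses 4 colors, so χ(G) = 4.
A valid 4-coloring: color 1: [5, 9]; color 2: [6, 7, 8]; color 3: [3, 10]; color 4: [1, 2, 4].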